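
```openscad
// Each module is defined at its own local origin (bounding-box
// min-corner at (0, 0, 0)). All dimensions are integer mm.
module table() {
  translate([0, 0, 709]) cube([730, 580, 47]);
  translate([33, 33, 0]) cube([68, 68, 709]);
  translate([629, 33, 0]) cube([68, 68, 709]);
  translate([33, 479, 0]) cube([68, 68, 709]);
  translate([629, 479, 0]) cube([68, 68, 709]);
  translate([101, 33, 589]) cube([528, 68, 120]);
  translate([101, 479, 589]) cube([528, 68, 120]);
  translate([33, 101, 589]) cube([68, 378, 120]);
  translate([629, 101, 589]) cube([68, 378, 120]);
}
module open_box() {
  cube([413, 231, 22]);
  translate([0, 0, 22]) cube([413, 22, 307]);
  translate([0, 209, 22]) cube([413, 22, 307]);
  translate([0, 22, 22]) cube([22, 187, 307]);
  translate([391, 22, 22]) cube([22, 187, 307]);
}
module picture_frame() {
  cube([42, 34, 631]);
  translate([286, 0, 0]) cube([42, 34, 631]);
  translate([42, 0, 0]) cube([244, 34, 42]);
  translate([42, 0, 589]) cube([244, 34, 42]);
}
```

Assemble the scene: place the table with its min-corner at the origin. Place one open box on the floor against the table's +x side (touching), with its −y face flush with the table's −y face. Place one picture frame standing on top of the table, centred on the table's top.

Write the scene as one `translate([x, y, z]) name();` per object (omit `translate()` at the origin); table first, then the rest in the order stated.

table();
translate([730, 0, 0]) open_box();
translate([201, 273, 756]) picture_frame();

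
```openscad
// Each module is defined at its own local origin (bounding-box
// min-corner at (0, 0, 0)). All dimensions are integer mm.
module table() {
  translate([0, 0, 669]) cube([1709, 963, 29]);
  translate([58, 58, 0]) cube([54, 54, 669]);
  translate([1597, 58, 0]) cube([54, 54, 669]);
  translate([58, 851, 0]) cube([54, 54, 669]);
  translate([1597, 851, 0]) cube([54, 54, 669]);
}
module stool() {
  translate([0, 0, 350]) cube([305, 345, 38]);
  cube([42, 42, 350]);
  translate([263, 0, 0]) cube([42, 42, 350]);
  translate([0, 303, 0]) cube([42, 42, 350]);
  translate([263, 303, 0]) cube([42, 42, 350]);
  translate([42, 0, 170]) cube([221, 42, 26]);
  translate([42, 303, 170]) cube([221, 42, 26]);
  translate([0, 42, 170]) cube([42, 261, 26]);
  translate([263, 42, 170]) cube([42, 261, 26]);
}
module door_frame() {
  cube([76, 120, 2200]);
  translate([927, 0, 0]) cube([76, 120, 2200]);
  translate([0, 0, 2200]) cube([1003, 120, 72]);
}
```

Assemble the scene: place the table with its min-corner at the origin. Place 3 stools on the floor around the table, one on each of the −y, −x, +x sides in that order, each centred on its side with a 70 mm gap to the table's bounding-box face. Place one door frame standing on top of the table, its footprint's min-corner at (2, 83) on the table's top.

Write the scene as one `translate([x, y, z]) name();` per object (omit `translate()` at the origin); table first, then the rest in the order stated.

table();
translate([702, -415, 0]) stool();
translate([-375, 309, 0]) stool();
translate([1779, 309, 0]) stool();
translate([2, 83, 698]) door_frame();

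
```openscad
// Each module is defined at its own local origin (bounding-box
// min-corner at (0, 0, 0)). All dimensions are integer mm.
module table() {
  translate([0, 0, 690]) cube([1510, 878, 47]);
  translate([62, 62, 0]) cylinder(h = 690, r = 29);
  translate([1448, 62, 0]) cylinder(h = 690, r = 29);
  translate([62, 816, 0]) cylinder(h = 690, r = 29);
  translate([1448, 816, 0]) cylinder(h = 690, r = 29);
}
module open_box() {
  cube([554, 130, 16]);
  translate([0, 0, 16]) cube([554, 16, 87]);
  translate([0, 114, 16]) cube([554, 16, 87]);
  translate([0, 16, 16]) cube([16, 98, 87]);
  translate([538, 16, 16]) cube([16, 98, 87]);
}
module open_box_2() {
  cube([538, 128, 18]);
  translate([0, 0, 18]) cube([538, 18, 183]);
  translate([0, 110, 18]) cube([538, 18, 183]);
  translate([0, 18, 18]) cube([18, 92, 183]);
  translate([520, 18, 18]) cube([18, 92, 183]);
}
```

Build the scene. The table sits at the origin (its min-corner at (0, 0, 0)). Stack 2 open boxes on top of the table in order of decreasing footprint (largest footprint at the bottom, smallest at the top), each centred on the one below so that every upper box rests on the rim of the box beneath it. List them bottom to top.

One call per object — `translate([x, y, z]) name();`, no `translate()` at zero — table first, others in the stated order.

table();
translate([478, 374, 737]) open_box();
translate([486, 375, 840]) open_box_2();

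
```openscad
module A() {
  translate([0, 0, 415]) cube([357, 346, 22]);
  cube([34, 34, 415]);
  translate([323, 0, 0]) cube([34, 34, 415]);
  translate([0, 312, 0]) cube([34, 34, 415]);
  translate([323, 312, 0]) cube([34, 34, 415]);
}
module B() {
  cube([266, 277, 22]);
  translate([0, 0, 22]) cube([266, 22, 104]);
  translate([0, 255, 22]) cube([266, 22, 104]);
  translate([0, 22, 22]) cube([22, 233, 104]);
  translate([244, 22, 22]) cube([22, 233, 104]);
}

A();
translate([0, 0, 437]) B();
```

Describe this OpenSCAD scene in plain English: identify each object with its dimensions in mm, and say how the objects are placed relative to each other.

A is a simple wooden stool: a rectangular seat 357 mm (x) by 346 mm (y), 22 mm thick, top face at z = 437 mm, on four square legs, each 34×34 mm in cross-section. The legs rest on z = 0, each flush with a corner of the seat.

B is an open storage box with external size 266×277×126 mm and wall thickness 22 mm (the base is also 22 mm thick). The base covers the whole footprint; the four walls stand on the base, with the y-facing walls full-width and the x-facing walls fitting between their inner faces.

The open box is on top of the stool.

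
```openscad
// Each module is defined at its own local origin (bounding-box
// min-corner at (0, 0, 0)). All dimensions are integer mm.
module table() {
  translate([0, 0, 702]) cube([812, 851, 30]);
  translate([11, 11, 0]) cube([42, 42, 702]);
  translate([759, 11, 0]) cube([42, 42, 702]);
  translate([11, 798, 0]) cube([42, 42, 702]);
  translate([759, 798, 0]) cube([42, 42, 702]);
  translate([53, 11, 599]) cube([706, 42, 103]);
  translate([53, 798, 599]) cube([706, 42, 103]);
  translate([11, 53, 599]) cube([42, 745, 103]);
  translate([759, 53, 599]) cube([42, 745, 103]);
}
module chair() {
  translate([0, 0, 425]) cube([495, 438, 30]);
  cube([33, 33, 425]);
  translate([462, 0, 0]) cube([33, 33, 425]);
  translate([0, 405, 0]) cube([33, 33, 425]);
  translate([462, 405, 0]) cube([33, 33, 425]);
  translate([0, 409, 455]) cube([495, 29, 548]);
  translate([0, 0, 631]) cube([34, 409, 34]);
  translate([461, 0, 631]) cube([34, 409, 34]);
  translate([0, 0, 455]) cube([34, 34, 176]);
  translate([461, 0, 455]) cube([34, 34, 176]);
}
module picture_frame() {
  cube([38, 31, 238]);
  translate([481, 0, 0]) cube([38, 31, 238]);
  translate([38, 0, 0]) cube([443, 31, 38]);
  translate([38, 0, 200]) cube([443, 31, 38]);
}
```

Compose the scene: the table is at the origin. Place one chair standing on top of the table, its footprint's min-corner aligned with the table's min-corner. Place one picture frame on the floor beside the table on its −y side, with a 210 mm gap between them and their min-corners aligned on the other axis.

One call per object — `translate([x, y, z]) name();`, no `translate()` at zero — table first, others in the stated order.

table();
translate([0, 0, 732]) chair();
translate([0, -241, 0]) picture_frame();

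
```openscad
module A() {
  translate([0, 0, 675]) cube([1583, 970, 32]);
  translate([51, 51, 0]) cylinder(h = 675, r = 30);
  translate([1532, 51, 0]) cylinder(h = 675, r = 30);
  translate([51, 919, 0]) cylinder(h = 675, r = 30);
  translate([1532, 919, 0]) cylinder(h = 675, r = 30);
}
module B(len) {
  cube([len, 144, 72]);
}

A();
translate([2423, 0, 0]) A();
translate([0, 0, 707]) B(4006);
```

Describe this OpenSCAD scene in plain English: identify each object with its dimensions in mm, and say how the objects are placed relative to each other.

A is a table with a 1583×970 mm rectangular top, 32 mm thick, top surface at z = 707 mm, supported by four round legs of 60 mm diameter, each leg's bounding box inset 21 mm from the nearest pair of top edges, running from the floor.

B is a rectangular beam 4006 mm long (x), 144 mm deep (y), 72 mm thick (z).

The beam spans the tops of two tables placed 840 mm apart, resting at z = 707 mm.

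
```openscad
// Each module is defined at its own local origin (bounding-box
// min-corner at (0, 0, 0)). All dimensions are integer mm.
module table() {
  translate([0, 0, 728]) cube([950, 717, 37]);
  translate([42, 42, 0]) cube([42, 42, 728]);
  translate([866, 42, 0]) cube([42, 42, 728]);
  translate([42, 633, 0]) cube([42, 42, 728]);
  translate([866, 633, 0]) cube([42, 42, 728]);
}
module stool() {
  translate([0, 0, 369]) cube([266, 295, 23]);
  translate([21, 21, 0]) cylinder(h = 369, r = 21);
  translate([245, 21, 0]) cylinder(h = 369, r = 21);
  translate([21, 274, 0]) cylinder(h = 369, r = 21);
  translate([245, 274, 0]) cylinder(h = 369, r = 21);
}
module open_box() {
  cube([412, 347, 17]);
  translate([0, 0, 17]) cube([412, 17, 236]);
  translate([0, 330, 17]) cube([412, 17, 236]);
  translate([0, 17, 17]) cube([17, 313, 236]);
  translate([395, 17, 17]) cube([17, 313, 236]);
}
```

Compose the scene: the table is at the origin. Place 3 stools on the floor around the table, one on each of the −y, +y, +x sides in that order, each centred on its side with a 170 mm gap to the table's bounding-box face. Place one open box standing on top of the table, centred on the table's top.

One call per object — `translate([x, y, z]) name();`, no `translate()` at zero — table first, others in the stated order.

table();
translate([342, -465, 0]) stool();
translate([342, 887, 0]) stool();
translate([1120, 211, 0]) stool();
translate([269, 185, 765]) open_box();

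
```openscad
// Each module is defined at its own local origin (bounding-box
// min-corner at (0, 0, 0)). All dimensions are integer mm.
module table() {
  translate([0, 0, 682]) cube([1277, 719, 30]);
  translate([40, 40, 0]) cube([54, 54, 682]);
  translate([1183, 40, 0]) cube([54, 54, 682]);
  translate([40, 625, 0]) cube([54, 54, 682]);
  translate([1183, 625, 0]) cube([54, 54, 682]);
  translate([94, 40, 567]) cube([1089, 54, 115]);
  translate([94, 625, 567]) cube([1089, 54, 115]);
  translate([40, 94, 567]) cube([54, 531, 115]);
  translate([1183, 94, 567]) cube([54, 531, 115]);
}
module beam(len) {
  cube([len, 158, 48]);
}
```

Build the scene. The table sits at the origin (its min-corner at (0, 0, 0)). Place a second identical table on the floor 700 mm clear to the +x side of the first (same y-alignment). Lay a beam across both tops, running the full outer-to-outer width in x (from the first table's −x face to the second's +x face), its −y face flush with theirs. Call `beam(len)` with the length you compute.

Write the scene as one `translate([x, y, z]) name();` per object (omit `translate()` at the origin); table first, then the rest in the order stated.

table();
translate([1977, 0, 0]) table();
translate([0, 0, 712]) beam(3254);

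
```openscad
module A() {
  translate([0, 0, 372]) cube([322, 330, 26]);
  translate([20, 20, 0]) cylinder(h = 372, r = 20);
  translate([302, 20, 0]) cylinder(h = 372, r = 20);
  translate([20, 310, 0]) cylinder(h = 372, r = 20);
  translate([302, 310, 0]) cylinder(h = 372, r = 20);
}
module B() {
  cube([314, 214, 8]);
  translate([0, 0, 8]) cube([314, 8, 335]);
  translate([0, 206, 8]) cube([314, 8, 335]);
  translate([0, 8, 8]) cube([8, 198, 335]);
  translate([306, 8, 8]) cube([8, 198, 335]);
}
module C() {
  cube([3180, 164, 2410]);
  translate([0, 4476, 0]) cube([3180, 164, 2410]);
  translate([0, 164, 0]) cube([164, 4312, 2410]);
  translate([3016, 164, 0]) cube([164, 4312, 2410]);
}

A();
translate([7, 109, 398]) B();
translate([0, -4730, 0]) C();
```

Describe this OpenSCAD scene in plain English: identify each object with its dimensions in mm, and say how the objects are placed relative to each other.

A is a simple wooden stool: a rectangular seat 322 mm (x) by 330 mm (y), 26 mm thick, top face at z = 398 mm, on four round legs, each 40 mm in diameter. The legs rest on z = 0, each leg's axis is inset half a diameter from the nearest pair of seat edges (so the leg's bounding box is flush with the corner).

B is an open-topped rectangular box: outside dimensions 314×214×343 mm, with a uniform wall and base thickness of 8 mm. The base is a full 314×214 slab on the floor; four walls sit on top of the base. The front and back walls (the −y and +y sides) span the full width; the two side walls fit between them.

C is a box-shaped house frame (walls only): outside footprint 3180×4640 mm, wall height 2410 mm, wall thickness 164 mm. The two y-facing walls run the full x-width; the two x-facing walls fit between the inner faces of the y-facing walls.

The open box is on top of the stool. The house frame is on the floor beside the stool on its −y side.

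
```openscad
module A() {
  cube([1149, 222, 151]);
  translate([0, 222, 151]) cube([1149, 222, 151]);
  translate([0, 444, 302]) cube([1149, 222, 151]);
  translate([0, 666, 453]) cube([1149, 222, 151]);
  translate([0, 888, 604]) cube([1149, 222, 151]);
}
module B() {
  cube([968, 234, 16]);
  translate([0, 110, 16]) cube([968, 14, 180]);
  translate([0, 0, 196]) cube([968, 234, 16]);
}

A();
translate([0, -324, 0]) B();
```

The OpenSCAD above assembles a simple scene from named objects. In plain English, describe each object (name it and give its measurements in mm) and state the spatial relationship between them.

A is a straight staircase of 5 solid steps. Each step is 1149 mm wide (x), 222 mm deep (y, the going) and 151 mm tall (the rise). The first step rests on the floor; each subsequent step sits one going further in +y and one rise higher in +z, directly behind and above the previous step with no overlap.

B is an I-beam lying along x, 968 mm long. Overall section height 212 mm. Two flanges 234 mm wide (y) and 16 mm thick, one on the floor and one at the top; a web 14 mm thick runs between them, centred on the flange width.

The I-beam is on the floor beside the staircase on its −y side.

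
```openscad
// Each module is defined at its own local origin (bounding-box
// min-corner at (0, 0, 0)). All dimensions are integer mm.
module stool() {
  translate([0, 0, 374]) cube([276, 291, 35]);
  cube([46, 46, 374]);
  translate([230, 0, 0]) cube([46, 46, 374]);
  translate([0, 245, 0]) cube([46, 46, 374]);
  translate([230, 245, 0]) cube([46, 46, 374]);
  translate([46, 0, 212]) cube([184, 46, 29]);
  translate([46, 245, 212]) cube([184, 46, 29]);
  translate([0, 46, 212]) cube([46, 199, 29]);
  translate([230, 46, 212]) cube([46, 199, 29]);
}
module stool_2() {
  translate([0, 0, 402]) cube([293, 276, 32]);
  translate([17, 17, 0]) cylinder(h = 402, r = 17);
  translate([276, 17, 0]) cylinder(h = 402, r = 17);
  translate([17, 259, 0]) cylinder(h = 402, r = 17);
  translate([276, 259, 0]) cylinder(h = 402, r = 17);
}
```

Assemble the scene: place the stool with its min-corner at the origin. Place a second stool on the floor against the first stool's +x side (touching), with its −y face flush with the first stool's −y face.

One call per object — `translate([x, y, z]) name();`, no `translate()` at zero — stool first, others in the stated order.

stool();
translate([276, 0, 0]) stool_2();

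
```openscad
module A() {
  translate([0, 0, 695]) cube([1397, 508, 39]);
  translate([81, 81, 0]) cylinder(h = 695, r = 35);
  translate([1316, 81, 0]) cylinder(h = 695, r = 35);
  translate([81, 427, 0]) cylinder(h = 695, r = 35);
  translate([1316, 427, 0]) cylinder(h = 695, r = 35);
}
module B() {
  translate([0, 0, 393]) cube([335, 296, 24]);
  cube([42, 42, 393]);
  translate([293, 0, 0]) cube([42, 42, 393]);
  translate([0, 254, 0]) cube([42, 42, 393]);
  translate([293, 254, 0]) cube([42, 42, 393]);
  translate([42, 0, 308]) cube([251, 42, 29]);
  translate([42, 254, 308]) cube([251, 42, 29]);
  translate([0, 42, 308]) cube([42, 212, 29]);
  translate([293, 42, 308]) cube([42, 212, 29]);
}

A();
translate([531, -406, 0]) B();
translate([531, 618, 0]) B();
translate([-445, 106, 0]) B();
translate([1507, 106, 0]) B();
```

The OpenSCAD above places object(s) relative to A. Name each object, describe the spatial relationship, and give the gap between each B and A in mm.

A is a table. B is a stool. Four stools sit around the table at the −y, +y, −x, +x sides. The gap between each stool and the table is 110 mm.

Each stool's nearest face is 110 mm from the table's bounding box.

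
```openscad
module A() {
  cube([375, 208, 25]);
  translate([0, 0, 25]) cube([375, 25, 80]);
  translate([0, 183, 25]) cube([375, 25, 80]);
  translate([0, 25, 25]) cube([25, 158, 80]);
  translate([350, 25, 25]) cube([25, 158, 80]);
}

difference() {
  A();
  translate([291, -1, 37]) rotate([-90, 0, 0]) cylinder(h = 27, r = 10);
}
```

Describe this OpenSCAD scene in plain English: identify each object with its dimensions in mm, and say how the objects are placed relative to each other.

A is an open storage box with external size 375×208×105 mm and wall thickness 25 mm (the base is also 25 mm thick). The base covers the whole footprint; the four walls stand on the base, with the y-facing walls full-width and the x-facing walls fitting between their inner faces.

The open box has a circular hole of radius 10 mm through its front wall, centred at (x = 291, z = 37).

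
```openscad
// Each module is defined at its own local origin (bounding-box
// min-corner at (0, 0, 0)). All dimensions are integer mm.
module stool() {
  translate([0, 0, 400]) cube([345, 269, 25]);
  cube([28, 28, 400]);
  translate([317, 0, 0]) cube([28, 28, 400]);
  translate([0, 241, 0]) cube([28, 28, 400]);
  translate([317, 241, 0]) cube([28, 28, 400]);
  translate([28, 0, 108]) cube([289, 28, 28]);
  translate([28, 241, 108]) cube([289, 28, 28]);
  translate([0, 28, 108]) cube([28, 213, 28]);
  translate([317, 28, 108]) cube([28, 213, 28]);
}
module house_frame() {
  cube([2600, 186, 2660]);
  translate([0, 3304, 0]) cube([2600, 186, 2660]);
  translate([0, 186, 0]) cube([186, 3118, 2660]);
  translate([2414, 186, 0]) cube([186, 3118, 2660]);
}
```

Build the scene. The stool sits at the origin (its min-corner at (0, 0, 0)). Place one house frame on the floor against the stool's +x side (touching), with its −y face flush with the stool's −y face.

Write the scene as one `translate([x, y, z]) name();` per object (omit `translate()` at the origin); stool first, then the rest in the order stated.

stool();
translate([345, 0, 0]) house_frame();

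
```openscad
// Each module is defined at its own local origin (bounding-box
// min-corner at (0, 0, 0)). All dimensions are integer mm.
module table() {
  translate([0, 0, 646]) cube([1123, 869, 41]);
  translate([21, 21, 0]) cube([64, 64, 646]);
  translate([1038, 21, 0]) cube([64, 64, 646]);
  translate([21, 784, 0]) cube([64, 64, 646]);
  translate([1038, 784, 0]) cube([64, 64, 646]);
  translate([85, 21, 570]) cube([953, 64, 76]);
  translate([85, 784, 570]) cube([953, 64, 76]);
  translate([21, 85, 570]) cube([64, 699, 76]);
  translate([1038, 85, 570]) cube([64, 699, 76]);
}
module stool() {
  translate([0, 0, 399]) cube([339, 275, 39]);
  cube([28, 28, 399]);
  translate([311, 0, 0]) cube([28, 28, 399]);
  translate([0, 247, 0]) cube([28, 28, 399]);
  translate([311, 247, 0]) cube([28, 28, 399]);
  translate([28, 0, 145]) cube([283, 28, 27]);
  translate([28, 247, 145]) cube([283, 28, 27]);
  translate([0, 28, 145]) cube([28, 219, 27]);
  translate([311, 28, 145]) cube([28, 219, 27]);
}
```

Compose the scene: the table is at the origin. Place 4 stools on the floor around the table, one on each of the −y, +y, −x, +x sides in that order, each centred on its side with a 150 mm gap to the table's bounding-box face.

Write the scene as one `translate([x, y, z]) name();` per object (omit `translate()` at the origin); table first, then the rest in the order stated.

table();
translate([392, -425, 0]) stool();
translate([392, 1019, 0]) stool();
translate([-489, 297, 0]) stool();
translate([1273, 297, 0]) stool();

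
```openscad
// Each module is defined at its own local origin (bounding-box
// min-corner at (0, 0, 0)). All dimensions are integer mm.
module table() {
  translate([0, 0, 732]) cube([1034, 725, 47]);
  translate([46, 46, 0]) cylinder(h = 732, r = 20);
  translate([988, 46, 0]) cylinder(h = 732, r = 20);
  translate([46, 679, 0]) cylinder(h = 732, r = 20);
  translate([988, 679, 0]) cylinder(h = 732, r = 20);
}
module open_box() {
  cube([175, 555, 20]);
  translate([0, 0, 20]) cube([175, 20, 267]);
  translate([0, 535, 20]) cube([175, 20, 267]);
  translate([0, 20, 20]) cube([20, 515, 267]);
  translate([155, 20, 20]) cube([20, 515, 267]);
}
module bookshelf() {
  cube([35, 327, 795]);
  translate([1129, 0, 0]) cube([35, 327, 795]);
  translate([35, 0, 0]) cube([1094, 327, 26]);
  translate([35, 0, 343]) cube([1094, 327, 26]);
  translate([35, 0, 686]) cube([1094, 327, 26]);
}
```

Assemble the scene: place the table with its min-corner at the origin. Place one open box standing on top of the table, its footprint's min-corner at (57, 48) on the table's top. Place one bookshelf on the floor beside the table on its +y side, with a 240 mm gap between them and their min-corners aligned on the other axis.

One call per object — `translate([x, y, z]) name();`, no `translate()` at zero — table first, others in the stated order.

table();
translate([57, 48, 779]) open_box();
translate([0, 965, 0]) bookshelf();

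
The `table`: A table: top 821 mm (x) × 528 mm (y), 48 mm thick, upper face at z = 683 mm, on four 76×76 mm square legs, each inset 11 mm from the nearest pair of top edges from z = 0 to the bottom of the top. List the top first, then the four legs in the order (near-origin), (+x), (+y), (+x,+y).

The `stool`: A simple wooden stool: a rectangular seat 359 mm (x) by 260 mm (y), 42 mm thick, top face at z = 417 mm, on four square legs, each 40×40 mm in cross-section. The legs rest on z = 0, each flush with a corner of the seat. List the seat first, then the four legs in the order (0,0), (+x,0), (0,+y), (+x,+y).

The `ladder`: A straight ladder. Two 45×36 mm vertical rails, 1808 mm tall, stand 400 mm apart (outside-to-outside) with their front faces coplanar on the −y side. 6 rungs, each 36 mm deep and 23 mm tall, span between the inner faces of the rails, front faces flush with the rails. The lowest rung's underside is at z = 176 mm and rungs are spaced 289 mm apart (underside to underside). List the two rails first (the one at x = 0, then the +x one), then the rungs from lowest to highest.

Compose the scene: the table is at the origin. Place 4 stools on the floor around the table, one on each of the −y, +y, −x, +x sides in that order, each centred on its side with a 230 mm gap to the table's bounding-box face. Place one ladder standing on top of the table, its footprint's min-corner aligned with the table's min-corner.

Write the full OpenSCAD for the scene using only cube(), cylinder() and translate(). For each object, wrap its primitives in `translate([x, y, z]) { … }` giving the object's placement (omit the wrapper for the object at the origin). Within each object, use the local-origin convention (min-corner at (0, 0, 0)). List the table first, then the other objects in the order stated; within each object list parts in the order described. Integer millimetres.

translate([0, 0, 635]) cube([821, 528, 48]);
translate([11, 11, 0]) cube([76, 76, 635]);
translate([734, 11, 0]) cube([76, 76, 635]);
translate([11, 441, 0]) cube([76, 76, 635]);
translate([734, 441, 0]) cube([76, 76, 635]);
translate([231, -490, 0]) {
  translate([0, 0, 375]) cube([359, 260, 42]);
  cube([40, 40, 375]);
  translate([319, 0, 0]) cube([40, 40, 375]);
  translate([0, 220, 0]) cube([40, 40, 375]);
  translate([319, 220, 0]) cube([40, 40, 375]);
}
translate([231, 758, 0]) {
  translate([0, 0, 375]) cube([359, 260, 42]);
  cube([40, 40, 375]);
  translate([319, 0, 0]) cube([40, 40, 375]);
  translate([0, 220, 0]) cube([40, 40, 375]);
  translate([319, 220, 0]) cube([40, 40, 375]);
}
translate([-589, 134, 0]) {
  translate([0, 0, 375]) cube([359, 260, 42]);
  cube([40, 40, 375]);
  translate([319, 0, 0]) cube([40, 40, 375]);
  translate([0, 220, 0]) cube([40, 40, 375]);
  translate([319, 220, 0]) cube([40, 40, 375]);
}
translate([1051, 134, 0]) {
  translate([0, 0, 375]) cube([359, 260, 42]);
  cube([40, 40, 375]);
  translate([319, 0, 0]) cube([40, 40, 375]);
  translate([0, 220, 0]) cube([40, 40, 375]);
  translate([319, 220, 0]) cube([40, 40, 375]);
}
translate([0, 0, 683]) {
  cube([45, 36, 1808]);
  translate([355, 0, 0]) cube([45, 36, 1808]);
  translate([45, 0, 176]) cube([310, 36, 23]);
  translate([45, 0, 465]) cube([310, 36, 23]);
  translate([45, 0, 754]) cube([310, 36, 23]);
  translate([45, 0, 1043]) cube([310, 36, 23]);
  translate([45, 0, 1332]) cube([310, 36, 23]);
  translate([45, 0, 1621]) cube([310, 36, 23]);
}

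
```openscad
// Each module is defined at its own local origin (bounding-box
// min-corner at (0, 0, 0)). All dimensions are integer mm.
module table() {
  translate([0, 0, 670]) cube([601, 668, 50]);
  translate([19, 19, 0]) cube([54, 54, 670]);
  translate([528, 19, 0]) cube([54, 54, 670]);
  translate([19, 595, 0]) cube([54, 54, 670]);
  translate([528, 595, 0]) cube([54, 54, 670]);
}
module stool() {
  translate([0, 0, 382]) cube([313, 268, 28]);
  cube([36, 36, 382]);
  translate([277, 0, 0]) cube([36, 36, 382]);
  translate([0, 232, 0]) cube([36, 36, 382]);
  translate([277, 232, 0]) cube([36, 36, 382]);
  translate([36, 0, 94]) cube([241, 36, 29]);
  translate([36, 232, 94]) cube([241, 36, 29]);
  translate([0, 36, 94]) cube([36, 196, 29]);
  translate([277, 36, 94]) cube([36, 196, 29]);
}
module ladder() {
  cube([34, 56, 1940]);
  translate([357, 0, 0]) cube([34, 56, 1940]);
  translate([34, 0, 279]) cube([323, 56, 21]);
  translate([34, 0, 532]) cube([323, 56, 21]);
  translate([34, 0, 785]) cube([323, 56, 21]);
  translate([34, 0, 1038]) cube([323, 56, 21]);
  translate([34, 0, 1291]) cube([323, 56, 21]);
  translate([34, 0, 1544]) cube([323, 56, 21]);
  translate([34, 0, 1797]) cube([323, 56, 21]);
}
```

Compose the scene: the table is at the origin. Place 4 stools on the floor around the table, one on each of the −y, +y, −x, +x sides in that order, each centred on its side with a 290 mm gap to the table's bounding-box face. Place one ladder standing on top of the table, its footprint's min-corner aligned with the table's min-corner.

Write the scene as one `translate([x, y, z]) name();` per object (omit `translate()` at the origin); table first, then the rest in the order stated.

table();
translate([144, -558, 0]) stool();
translate([144, 958, 0]) stool();
translate([-603, 200, 0]) stool();
translate([891, 200, 0]) stool();
translate([0, 0, 720]) ladder();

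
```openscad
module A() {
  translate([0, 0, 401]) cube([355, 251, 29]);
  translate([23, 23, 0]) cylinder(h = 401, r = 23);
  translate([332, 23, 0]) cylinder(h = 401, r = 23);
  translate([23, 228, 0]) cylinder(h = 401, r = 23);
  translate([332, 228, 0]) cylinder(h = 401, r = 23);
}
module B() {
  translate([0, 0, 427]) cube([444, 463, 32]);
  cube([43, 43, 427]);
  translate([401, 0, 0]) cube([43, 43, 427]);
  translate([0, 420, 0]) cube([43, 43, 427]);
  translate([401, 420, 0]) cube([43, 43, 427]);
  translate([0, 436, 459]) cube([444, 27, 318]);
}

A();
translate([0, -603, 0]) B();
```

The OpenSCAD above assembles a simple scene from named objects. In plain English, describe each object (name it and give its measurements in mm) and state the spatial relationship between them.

A is a simple wooden stool: a rectangular seat 355 mm (x) by 251 mm (y), 29 mm thick, top face at z = 430 mm, on four round legs, each 46 mm in diameter. The legs rest on z = 0, each leg's axis is inset half a diameter from the nearest pair of seat edges (so the leg's bounding box is flush with the corner).

B is a chair. The seat is a 444×463×32 mm slab with its top at z = 459 mm, on four 43×43 mm corner legs (flush with the seat edges, standing on z = 0). A flat backrest 27 mm thick, 318 mm tall, spans the full seat width and rises from the seat top along its +y edge, rear face flush with the rear of the seat.

The chair is on the floor beside the stool on its −y side.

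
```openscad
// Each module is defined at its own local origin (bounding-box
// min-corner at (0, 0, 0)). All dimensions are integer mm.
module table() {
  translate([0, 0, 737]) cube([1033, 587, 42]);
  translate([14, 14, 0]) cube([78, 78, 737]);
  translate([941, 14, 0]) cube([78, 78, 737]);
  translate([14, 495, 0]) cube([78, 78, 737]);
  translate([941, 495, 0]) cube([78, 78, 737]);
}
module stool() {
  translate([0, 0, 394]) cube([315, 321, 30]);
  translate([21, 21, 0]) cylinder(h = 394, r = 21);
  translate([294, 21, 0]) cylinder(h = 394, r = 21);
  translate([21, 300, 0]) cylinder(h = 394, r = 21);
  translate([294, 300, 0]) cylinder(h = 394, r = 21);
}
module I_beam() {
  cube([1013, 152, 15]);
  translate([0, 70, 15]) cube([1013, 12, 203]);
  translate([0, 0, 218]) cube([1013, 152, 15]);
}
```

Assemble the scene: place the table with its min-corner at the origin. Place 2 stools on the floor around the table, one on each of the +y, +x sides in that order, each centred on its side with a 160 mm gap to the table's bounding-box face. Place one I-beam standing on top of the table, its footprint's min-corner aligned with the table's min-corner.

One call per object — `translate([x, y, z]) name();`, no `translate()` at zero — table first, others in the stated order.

table();
translate([359, 747, 0]) stool();
translate([1193, 133, 0]) stool();
translate([0, 0, 779]) I_beam();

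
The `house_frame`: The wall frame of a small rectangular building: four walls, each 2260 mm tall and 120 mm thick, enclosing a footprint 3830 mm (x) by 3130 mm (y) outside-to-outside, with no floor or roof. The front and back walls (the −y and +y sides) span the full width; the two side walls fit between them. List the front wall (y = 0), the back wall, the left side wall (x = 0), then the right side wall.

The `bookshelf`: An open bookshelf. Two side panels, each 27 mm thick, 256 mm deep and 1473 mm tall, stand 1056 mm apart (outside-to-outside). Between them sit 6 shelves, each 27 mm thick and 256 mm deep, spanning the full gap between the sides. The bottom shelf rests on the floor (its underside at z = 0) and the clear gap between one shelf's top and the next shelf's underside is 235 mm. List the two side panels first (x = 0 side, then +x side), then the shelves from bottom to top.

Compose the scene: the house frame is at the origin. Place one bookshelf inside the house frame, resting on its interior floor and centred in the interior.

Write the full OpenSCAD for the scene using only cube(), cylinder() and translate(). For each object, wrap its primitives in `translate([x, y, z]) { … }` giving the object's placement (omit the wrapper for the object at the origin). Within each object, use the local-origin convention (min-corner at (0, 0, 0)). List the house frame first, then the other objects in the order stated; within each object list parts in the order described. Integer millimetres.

cube([3830, 120, 2260]);
translate([0, 3010, 0]) cube([3830, 120, 2260]);
translate([0, 120, 0]) cube([120, 2890, 2260]);
translate([3710, 120, 0]) cube([120, 2890, 2260]);
translate([1387, 1437, 0]) {
  cube([27, 256, 1473]);
  translate([1029, 0, 0]) cube([27, 256, 1473]);
  translate([27, 0, 0]) cube([1002, 256, 27]);
  translate([27, 0, 262]) cube([1002, 256, 27]);
  translate([27, 0, 524]) cube([1002, 256, 27]);
  translate([27, 0, 786]) cube([1002, 256, 27]);
  translate([27, 0, 1048]) cube([1002, 256, 27]);
  translate([27, 0, 1310]) cube([1002, 256, 27]);
}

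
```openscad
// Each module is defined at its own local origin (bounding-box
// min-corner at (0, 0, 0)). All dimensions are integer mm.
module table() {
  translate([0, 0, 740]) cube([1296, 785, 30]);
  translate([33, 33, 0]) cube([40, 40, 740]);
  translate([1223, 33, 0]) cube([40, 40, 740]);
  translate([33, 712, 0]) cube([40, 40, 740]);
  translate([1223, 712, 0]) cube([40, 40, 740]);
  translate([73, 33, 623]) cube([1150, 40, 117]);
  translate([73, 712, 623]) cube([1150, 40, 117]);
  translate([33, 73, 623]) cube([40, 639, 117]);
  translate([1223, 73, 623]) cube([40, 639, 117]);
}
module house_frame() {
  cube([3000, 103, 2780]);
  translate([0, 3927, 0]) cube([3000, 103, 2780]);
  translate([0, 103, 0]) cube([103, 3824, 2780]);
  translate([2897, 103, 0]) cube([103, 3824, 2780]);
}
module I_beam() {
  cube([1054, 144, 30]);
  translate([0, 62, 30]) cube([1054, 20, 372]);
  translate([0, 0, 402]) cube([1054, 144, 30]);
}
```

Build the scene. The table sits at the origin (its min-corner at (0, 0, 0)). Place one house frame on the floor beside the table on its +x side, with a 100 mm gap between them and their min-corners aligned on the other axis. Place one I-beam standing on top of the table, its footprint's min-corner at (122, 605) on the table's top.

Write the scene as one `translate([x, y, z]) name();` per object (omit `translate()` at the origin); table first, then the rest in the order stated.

table();
translate([1396, 0, 0]) house_frame();
translate([122, 605, 770]) I_beam();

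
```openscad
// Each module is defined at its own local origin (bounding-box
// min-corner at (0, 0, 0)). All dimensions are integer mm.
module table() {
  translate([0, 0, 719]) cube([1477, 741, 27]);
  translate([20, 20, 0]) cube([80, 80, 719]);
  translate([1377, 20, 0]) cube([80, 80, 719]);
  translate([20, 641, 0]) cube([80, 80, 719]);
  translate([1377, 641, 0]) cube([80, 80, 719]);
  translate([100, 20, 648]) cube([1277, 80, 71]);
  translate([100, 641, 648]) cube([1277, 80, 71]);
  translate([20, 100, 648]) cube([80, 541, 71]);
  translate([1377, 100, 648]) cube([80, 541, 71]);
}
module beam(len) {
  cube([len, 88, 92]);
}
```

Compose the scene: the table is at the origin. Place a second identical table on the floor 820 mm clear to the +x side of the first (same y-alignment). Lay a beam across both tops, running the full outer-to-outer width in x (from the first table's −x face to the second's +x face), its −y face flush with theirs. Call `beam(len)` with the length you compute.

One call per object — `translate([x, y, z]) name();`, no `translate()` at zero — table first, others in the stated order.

table();
translate([2297, 0, 0]) table();
translate([0, 0, 746]) beam(3774);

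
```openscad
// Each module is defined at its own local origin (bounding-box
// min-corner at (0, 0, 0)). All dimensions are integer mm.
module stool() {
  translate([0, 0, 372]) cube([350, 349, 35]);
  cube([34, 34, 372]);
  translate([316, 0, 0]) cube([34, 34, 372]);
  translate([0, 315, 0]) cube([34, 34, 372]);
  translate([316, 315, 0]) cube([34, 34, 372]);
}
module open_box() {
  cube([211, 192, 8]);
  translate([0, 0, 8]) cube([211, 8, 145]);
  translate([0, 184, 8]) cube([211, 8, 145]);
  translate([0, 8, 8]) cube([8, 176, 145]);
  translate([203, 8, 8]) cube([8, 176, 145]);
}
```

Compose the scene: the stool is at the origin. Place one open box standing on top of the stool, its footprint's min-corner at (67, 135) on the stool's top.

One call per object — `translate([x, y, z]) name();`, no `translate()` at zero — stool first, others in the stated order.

stool();
translate([67, 135, 407]) open_box();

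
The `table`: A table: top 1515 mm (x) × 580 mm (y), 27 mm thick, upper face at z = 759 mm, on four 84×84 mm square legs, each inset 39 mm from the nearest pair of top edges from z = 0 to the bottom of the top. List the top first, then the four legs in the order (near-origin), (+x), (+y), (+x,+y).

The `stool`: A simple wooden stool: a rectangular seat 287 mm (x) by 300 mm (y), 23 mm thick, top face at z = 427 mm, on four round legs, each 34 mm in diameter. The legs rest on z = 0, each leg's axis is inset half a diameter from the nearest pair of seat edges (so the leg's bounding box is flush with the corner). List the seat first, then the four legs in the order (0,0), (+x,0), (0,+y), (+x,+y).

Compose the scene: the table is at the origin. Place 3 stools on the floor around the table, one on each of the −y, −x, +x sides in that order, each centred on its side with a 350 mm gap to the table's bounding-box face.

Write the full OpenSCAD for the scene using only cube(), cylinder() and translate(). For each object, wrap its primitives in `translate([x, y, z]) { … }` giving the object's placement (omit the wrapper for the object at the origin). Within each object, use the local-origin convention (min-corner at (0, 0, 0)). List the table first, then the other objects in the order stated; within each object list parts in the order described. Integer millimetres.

translate([0, 0, 732]) cube([1515, 580, 27]);
translate([39, 39, 0]) cube([84, 84, 732]);
translate([1392, 39, 0]) cube([84, 84, 732]);
translate([39, 457, 0]) cube([84, 84, 732]);
translate([1392, 457, 0]) cube([84, 84, 732]);
translate([614, -650, 0]) {
  translate([0, 0, 404]) cube([287, 300, 23]);
  translate([17, 17, 0]) cylinder(h = 404, r = 17);
  translate([270, 17, 0]) cylinder(h = 404, r = 17);
  translate([17, 283, 0]) cylinder(h = 404, r = 17);
  translate([270, 283, 0]) cylinder(h = 404, r = 17);
}
translate([-637, 140, 0]) {
  translate([0, 0, 404]) cube([287, 300, 23]);
  translate([17, 17, 0]) cylinder(h = 404, r = 17);
  translate([270, 17, 0]) cylinder(h = 404, r = 17);
  translate([17, 283, 0]) cylinder(h = 404, r = 17);
  translate([270, 283, 0]) cylinder(h = 404, r = 17);
}
translate([1865, 140, 0]) {
  translate([0, 0, 404]) cube([287, 300, 23]);
  translate([17, 17, 0]) cylinder(h = 404, r = 17);
  translate([270, 17, 0]) cylinder(h = 404, r = 17);
  translate([17, 283, 0]) cylinder(h = 404, r = 17);
  translate([270, 283, 0]) cylinder(h = 404, r = 17);
}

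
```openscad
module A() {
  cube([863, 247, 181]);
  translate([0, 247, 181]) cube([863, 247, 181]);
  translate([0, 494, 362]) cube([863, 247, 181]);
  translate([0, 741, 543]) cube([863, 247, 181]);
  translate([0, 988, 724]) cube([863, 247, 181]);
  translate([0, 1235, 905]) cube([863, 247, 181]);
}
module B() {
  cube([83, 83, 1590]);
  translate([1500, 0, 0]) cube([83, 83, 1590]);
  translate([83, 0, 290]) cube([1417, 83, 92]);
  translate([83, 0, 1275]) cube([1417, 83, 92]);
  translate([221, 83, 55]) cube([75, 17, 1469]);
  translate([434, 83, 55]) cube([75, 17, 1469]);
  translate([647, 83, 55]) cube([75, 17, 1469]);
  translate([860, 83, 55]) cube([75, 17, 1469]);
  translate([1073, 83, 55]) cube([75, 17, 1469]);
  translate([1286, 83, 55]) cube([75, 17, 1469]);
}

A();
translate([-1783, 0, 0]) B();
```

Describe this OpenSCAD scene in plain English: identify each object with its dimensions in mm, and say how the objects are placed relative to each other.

A is a straight staircase of 6 solid steps. Each step is 863 mm wide (x), 247 mm deep (y, the going) and 181 mm tall (the rise). The first step rests on the floor; each subsequent step sits one going further in +y and one rise higher in +z, directly behind and above the previous step with no overlap.

B is a fence section. Two 83×83 mm posts, 1590 mm tall, stand on the floor with a clear span of 1417 mm between their inner faces. Two horizontal rails of 83×92 mm section span the gap between the posts with their undersides at z = 290 mm and z = 1275 mm, flush with the posts' −y face. 6 pickets, each 75 mm wide, 17 mm thick and 1469 mm tall, are fixed to the +y face of the rails with their bottoms at z = 55 mm, evenly spaced across the span with equal gaps (rounded down to the nearest mm) at the −x end and between each pair — any rounding remainder accumulates at the +x end.

The fence section is on the floor beside the staircase on its −x side.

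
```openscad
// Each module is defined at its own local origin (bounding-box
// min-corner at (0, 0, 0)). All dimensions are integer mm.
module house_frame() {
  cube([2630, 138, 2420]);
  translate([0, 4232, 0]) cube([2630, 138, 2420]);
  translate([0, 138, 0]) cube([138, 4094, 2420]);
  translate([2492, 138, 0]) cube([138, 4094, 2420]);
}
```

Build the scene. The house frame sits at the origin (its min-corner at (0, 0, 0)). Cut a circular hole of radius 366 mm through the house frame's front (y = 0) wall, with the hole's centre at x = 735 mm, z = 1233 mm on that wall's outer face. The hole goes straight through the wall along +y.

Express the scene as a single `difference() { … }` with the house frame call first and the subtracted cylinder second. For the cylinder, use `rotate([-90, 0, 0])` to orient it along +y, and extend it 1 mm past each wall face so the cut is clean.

difference() {
  house_frame();
  translate([735, -1, 1233]) rotate([-90, 0, 0]) cylinder(h = 140, r = 366);
}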